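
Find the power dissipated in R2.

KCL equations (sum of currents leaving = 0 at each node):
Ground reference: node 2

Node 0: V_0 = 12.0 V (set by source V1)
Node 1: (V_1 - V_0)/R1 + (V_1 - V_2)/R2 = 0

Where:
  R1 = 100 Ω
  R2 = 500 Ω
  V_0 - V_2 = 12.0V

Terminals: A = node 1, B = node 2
Nodal analysis, taking node 2 as the 0 V reference.
Source V1 fixes V_0 = 12 V.
KCL at each unknown node (sum of currents leaving = 0; resistances in Ω):
  Node 1: (V_1 - 12)/100 + (V_1 - 0)/500 = 0
Collecting terms: 0.012 × V_1 = 0.12  =>  V_1 = 10 V
I_R2 = (V_1 - V_2)/R2 = (10 - 0)/500 = 0.02 A
P_R2 = I_R2² × R2 = (0.02)² × 500 = 0.2 W

Final answer: 0.2 W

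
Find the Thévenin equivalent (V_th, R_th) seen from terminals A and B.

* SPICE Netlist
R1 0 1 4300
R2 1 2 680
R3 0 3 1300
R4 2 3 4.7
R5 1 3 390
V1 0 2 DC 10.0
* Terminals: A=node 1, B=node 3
Step 1 — V_th is the open-circuit voltage V_A - V_B (nothing connected across the terminals).
Nodal analysis, taking node 2 as the 0 V reference.
Source V1 fixes V_0 = 10 V.
KCL at each unknown node (sum of currents leaving = 0; resistances in Ω):
  Node 1: (V_1 - 10)/4300 + (V_1 - 0)/680 + (V_1 - V_3)/390 = 0
  Node 3: (V_3 - 10)/1300 + (V_3 - 0)/4.7 + (V_3 - V_1)/390 = 0
Collecting terms (coefficients in siemens):
  0.004267·V_1 - 0.002564·V_3 = 0.002326
  0.2161·V_3 - 0.002564·V_1 = 0.007692
Determinant D = (0.004267)(0.2161) - (-0.002564)(-0.002564) = 0.0009156
V_1 = [(0.002326)(0.2161) - (-0.002564)(0.007692)]/D = 0.5704 V
V_3 = [(0.004267)(0.007692) - (0.002326)(-0.002564)]/D = 0.04236 V
V_th = V_1 - V_3 = 0.5704 - 0.04236 = 0.5281 V
Step 2 — R_th: zero the source — replace V1 by a short circuit (node 2 merges into node 0) — and find the resistance seen between A (node 1) and B (node 3).
Reduce the network between node 1 (A) and node 3 (B) by series/parallel combination:
  Rp1 = R1 ‖ R2 (parallel, both between nodes 0 and 1) = 1/(1/4300 + 1/680) = 587.1 Ω
  Rp2 = R3 ‖ R4 (parallel, both between nodes 0 and 3) = 1/(1/1300 + 1/4.7) = 4.683 Ω
  Rs1 = Rp1 + Rp2 (series, joined only at node 0) = 587.1 + 4.683 = 591.8 Ω
  Rp3 = R5 ‖ Rs1 (parallel, both between nodes 1 and 3) = 1/(1/390 + 1/591.8) = 235.1 Ω
R_th = 235.1 Ω

Final answer: V_th = 0.5281 V, R_th = 235.1 Ω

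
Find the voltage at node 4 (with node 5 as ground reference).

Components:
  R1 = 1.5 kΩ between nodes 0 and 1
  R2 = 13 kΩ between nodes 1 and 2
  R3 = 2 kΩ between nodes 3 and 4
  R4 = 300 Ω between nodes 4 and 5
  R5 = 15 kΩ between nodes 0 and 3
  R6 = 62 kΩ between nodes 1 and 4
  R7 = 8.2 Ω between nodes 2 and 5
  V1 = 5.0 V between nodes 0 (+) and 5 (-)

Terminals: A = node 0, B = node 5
Nodal analysis, taking node 5 as the 0 V reference.
Source V1 fixes V_0 = 5 V.
KCL at each unknown node (sum of currents leaving = 0; resistances in Ω):
  Node 1: (V_1 - 5)/1500 + (V_1 - V_2)/13000 + (V_1 - V_4)/62000 = 0
  Node 2: (V_2 - V_1)/13000 + (V_2 - 0)/8.2 = 0
  Node 3: (V_3 - V_4)/2000 + (V_3 - 5)/15000 = 0
  Node 4: (V_4 - V_3)/2000 + (V_4 - 0)/300 + (V_4 - V_1)/62000 = 0
Collecting terms (coefficients in siemens):
  0.0007597·V_1 - 0.00007692·V_2 - 0.00001613·V_4 = 0.003333
  0.122·V_2 - 0.00007692·V_1 = 0
  0.0005667·V_3 - 0.0005·V_4 = 0.0003333
  0.003849·V_4 - 0.00001613·V_1 - 0.0005·V_3 = 0
Solving these 4 simultaneous equations (Gaussian elimination) gives:
  V_1 = 4.39 V, V_2 = 0.002767 V, V_3 = 0.6827 V, V_4 = 0.1071 V
The requested potential is V_4 = 0.1071 V.

Final answer: V_4 = 0.1071 V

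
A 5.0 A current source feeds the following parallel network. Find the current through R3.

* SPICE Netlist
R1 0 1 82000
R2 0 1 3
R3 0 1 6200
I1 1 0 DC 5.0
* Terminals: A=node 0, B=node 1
All resistors sit directly between nodes 0 and 1, so they are in parallel and share one voltage V; the full source current 5 A splits among them.
1/R_par = 1/82000 + 1/3 + 1/6200 = 0.3335 S  =>  R_par = 2.998 Ω
V = I × R_par = 5 × 2.998 = 14.99 V
I_R3 = V/R3 = 14.99/6200 = 0.002418 A

Final answer: 0.002418 A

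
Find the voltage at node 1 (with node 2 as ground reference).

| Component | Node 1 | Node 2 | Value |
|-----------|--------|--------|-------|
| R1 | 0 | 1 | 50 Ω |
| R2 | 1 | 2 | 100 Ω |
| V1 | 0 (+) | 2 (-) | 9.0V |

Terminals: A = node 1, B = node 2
Nodal analysis, taking node 2 as the 0 V reference.
Source V1 fixes V_0 = 9 V.
KCL at each unknown node (sum of currents leaving = 0; resistances in Ω):
  Node 1: (V_1 - 9)/50 + (V_1 - 0)/100 = 0
Collecting terms: 0.03 × V_1 = 0.18  =>  V_1 = 6 V
The requested potential is V_1 = 6 V.

Final answer: V_1 = 6 V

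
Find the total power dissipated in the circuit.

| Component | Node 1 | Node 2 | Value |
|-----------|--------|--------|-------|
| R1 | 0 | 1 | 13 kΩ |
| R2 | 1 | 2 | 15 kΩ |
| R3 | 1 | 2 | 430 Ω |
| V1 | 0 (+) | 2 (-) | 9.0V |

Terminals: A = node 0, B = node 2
Nodal analysis, taking node 2 as the 0 V reference.
Source V1 fixes V_0 = 9 V.
KCL at each unknown node (sum of currents leaving = 0; resistances in Ω):
  Node 1: (V_1 - 9)/13000 + (V_1 - 0)/15000 + (V_1 - 0)/430 = 0
Collecting terms: 0.002469 × V_1 = 0.0006923  =>  V_1 = 0.2804 V
Power in each resistor, P = (ΔV)²/R:
  P_R1 = (9 - 0.2804)²/13000 = 0.005849 W
  P_R2 = (0.2804 - 0)²/15000 = 0.000005241 W
  P_R3 = (0.2804 - 0)²/430 = 0.0001828 W
P_total = P_R1 + P_R2 + P_R3 = 0.006037 W

Final answer: 0.006037 W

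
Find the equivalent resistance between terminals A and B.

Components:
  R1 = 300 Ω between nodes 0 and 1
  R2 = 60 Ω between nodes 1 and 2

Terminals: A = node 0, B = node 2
Reduce the network between node 0 (A) and node 2 (B) by series/parallel combination:
  Rs1 = R1 + R2 (series, joined only at node 1) = 300 + 60 = 360 Ω
R_eq = 360 Ω

Final answer: 360 Ω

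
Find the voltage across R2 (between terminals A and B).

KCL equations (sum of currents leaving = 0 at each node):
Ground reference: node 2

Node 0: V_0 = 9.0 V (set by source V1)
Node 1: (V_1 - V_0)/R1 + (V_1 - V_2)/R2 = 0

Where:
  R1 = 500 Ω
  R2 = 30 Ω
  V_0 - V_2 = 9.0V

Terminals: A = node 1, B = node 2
R1 and R2 are in series across V1 (node 0 → node 1 → node 2), and the output A–B is taken across R2, so this is a voltage divider.
Series current: I = V1/(R1 + R2) = 9/(500 + 30) = 9/530 = 0.01698 A
V_R2 = I × R2 = V1 × R2/(R1 + R2) = 9 × 30/530 = 0.5094 V

Final answer: 0.5094 V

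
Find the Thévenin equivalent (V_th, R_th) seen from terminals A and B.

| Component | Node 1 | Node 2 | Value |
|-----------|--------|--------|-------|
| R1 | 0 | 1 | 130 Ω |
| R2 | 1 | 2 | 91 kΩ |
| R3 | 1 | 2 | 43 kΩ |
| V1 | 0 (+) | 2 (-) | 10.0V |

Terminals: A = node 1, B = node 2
Step 1 — V_th is the open-circuit voltage V_A - V_B (nothing connected across the terminals).
Nodal analysis, taking node 2 as the 0 V reference.
Source V1 fixes V_0 = 10 V.
KCL at each unknown node (sum of currents leaving = 0; resistances in Ω):
  Node 1: (V_1 - 10)/130 + (V_1 - 0)/91000 + (V_1 - 0)/43000 = 0
Collecting terms: 0.007727 × V_1 = 0.07692  =>  V_1 = 9.956 V
V_th = V_1 - V_2 = 9.956 - 0 = 9.956 V
Step 2 — R_th: zero the source — replace V1 by a short circuit (node 2 merges into node 0) — and find the resistance seen between A (node 1) and B (node 0).
Reduce the network between node 1 (A) and node 0 (B) by series/parallel combination:
  Rp1 = R1 ‖ R2 ‖ R3 (parallel, all between nodes 0 and 1) = 1/(1/130 + 1/91000 + 1/43000) = 129.4 Ω
R_th = 129.4 Ω

Final answer: V_th = 9.956 V, R_th = 129.4 Ω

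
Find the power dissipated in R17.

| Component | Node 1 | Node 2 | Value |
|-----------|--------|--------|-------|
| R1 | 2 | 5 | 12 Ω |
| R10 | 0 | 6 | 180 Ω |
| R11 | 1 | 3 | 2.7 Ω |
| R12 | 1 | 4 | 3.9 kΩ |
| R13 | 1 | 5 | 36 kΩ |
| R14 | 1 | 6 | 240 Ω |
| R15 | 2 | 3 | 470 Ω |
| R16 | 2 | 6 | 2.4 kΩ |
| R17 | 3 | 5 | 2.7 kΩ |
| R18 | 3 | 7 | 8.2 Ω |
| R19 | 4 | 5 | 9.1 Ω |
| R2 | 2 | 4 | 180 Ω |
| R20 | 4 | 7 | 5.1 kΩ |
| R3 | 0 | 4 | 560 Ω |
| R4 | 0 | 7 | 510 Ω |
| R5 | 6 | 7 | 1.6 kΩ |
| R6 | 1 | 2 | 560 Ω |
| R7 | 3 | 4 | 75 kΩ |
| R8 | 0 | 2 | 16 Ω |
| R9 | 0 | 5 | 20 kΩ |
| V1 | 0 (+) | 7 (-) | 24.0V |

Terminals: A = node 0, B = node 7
Nodal analysis, taking node 7 as the 0 V reference.
Source V1 fixes V_0 = 24 V.
KCL at each unknown node (sum of currents leaving = 0; resistances in Ω):
  Node 1: (V_1 - V_2)/560 + (V_1 - V_3)/2.7 + (V_1 - V_4)/3900 + (V_1 - V_5)/36000 + (V_1 - V_6)/240 = 0
  Node 2: (V_2 - V_5)/12 + (V_2 - V_4)/180 + (V_2 - V_1)/560 + (V_2 - 24)/16 + (V_2 - V_3)/470 + (V_2 - V_6)/2400 = 0
  Node 3: (V_3 - V_4)/75000 + (V_3 - V_1)/2.7 + (V_3 - V_2)/470 + (V_3 - V_5)/2700 + (V_3 - 0)/8.2 = 0
  Node 4: (V_4 - V_2)/180 + (V_4 - 24)/560 + (V_4 - V_3)/75000 + (V_4 - V_1)/3900 + (V_4 - V_5)/9.1 + (V_4 - 0)/5100 = 0
  Node 5: (V_5 - V_2)/12 + (V_5 - 24)/20000 + (V_5 - V_1)/36000 + (V_5 - V_3)/2700 + (V_5 - V_4)/9.1 = 0
  Node 6: (V_6 - 0)/1600 + (V_6 - 24)/180 + (V_6 - V_1)/240 + (V_6 - V_2)/2400 = 0
Collecting terms (coefficients in siemens):
  0.3766·V_1 - 0.001786·V_2 - 0.3704·V_3 - 0.0002564·V_4 - 0.00002778·V_5 - 0.004167·V_6 = 0
  0.1557·V_2 - 0.001786·V_1 - 0.002128·V_3 - 0.005556·V_4 - 0.08333·V_5 - 0.0004167·V_6 = 1.5
  0.4948·V_3 - 0.3704·V_1 - 0.002128·V_2 - 0.00001333·V_4 - 0.0003704·V_5 = 0
  0.1177·V_4 - 0.0002564·V_1 - 0.005556·V_2 - 0.00001333·V_3 - 0.1099·V_5 = 0.04286
  0.1937·V_5 - 0.00002778·V_1 - 0.08333·V_2 - 0.0003704·V_3 - 0.1099·V_4 = 0.0012
  0.01076·V_6 - 0.004167·V_1 - 0.0004167·V_2 = 0.1333
Solving these 6 simultaneous equations (Gaussian elimination) gives:
  V_1 = 1.468 V, V_2 = 22.39 V, V_3 = 1.212 V, V_4 = 22.17 V
  V_5 = 22.22 V, V_6 = 13.82 V
I_R17 = (V_3 - V_5)/R17 = (1.212 - 22.22)/2700 = -0.007781 A
P_R17 = I_R17² × R17 = (-0.007781)² × 2700 = 0.1635 W

Final answer: 0.1635 W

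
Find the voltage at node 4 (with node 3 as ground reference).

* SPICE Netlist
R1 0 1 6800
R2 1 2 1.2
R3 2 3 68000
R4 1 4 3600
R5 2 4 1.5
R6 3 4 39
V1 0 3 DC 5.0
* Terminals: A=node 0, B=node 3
Nodal analysis, taking node 3 as the 0 V reference.
Source V1 fixes V_0 = 5 V.
KCL at each unknown node (sum of currents leaving = 0; resistances in Ω):
  Node 1: (V_1 - 5)/6800 + (V_1 - V_2)/1.2 + (V_1 - V_4)/3600 = 0
  Node 2: (V_2 - V_1)/1.2 + (V_2 - 0)/68000 + (V_2 - V_4)/1.5 = 0
  Node 4: (V_4 - V_1)/3600 + (V_4 - V_2)/1.5 + (V_4 - 0)/39 = 0
Collecting terms (coefficients in siemens):
  0.8338·V_1 - 0.8333·V_2 - 0.0002778·V_4 = 0.0007353
  1.5·V_2 - 0.8333·V_1 - 0.6667·V_4 = 0
  0.6926·V_4 - 0.0002778·V_1 - 0.6667·V_2 = 0
Solving these 3 simultaneous equations (Gaussian elimination) gives:
  V_1 = 0.03046 V, V_2 = 0.02958 V, V_4 = 0.02848 V
The requested potential is V_4 = 0.02848 V.

Final answer: V_4 = 0.02848 V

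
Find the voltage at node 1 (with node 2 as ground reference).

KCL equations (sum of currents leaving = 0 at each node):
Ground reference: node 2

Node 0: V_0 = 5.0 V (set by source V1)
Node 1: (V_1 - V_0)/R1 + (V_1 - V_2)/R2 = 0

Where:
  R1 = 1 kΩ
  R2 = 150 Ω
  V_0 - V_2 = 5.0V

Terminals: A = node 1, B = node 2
Nodal analysis, taking node 2 as the 0 V reference.
Source V1 fixes V_0 = 5 V.
KCL at each unknown node (sum of currents leaving = 0; resistances in Ω):
  Node 1: (V_1 - 5)/1000 + (V_1 - 0)/150 = 0
Collecting terms: 0.007667 × V_1 = 0.005  =>  V_1 = 0.6522 V
The requested potential is V_1 = 0.6522 V.

Final answer: V_1 = 0.6522 V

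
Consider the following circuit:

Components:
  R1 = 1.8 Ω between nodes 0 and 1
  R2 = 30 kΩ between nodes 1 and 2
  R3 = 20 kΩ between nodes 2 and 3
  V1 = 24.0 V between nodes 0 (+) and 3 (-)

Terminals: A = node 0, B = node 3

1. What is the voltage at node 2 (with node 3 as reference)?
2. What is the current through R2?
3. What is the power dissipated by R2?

Nodal analysis, taking node 3 as the 0 V reference.
Source V1 fixes V_0 = 24 V.
KCL at each unknown node (sum of currents leaving = 0; resistances in Ω):
  Node 1: (V_1 - 24)/1.8 + (V_1 - V_2)/30000 = 0
  Node 2: (V_2 - V_1)/30000 + (V_2 - 0)/20000 = 0
Collecting terms (coefficients in siemens):
  0.5556·V_1 - 0.00003333·V_2 = 13.33
  0.00008333·V_2 - 0.00003333·V_1 = 0
Determinant D = (0.5556)(0.00008333) - (-0.00003333)(-0.00003333) = 0.0000463
V_1 = [(13.33)(0.00008333) - (-0.00003333)(0)]/D = 24 V
V_2 = [(0.5556)(0) - (13.33)(-0.00003333)]/D = 9.6 V
Part 1:
  Read off the nodal solution: V_2 = 9.6 V
Part 2:
  I_R2 = (V_1 - V_2)/R2 = (24 - 9.6)/30000 = 0.00048 A
  Magnitude: I_R2 = 0.00048 A
Part 3:
  I_R2 = (V_1 - V_2)/R2 = (24 - 9.6)/30000 = 0.00048 A
  P_R2 = I_R2² × R2 = (0.00048)² × 30000 = 0.006912 W

Final answers:
1. V_2 = 9.6 V
2. I_R2 = 0.00048 A
3. P_R2 = 0.006912 W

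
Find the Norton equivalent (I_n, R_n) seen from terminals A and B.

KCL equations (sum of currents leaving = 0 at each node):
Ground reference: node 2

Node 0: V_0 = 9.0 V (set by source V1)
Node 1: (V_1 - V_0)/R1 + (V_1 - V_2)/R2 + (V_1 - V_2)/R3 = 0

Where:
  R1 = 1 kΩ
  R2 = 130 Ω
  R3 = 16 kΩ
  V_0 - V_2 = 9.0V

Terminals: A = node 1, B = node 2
Find the Thévenin equivalent first; then I_n = V_th/R_th and R_n = R_th.
Step 1 — V_th is the open-circuit voltage V_A - V_B (nothing connected across the terminals).
Nodal analysis, taking node 2 as the 0 V reference.
Source V1 fixes V_0 = 9 V.
KCL at each unknown node (sum of currents leaving = 0; resistances in Ω):
  Node 1: (V_1 - 9)/1000 + (V_1 - 0)/130 + (V_1 - 0)/16000 = 0
Collecting terms: 0.008755 × V_1 = 0.009  =>  V_1 = 1.028 V
V_th = V_1 - V_2 = 1.028 - 0 = 1.028 V
Step 2 — R_th: zero the source — replace V1 by a short circuit (node 2 merges into node 0) — and find the resistance seen between A (node 1) and B (node 0).
Reduce the network between node 1 (A) and node 0 (B) by series/parallel combination:
  Rp1 = R1 ‖ R2 ‖ R3 (parallel, all between nodes 0 and 1) = 1/(1/1000 + 1/130 + 1/16000) = 114.2 Ω
R_th = 114.2 Ω
I_n = V_th/R_th = 1.028/114.2 = 0.009 A, and R_n = R_th = 114.2 Ω

Final answer: I_n = 0.009 A, R_n = 114.2 Ω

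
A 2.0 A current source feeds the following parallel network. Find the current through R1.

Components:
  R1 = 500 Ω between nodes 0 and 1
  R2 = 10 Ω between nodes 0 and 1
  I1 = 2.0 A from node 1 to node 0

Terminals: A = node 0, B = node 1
All resistors sit directly between nodes 0 and 1, so they are in parallel and share one voltage V; the full source current 2 A splits among them.
1/R_par = 1/500 + 1/10 = 0.102 S  =>  R_par = 9.804 Ω
V = I × R_par = 2 × 9.804 = 19.61 V
I_R1 = V/R1 = 19.61/500 = 0.03922 A

Final answer: 0.03922 A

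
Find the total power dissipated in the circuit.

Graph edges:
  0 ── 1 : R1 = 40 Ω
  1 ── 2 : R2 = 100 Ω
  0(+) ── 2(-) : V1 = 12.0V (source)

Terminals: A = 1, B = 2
Nodal analysis, taking node 2 as the 0 V reference.
Source V1 fixes V_0 = 12 V.
KCL at each unknown node (sum of currents leaving = 0; resistances in Ω):
  Node 1: (V_1 - 12)/40 + (V_1 - 0)/100 = 0
Collecting terms: 0.035 × V_1 = 0.3  =>  V_1 = 8.571 V
Power in each resistor, P = (ΔV)²/R:
  P_R1 = (12 - 8.571)²/40 = 0.2939 W
  P_R2 = (8.571 - 0)²/100 = 0.7347 W
P_total = P_R1 + P_R2 = 1.029 W

Final answer: 1.029 W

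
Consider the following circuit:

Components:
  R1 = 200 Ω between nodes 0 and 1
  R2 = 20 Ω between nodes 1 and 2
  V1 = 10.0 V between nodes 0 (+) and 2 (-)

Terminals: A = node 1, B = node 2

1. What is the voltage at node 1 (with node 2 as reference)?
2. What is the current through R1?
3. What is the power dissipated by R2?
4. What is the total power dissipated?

Nodal analysis, taking node 2 as the 0 V reference.
Source V1 fixes V_0 = 10 V.
KCL at each unknown node (sum of currents leaving = 0; resistances in Ω):
  Node 1: (V_1 - 10)/200 + (V_1 - 0)/20 = 0
Collecting terms: 0.055 × V_1 = 0.05  =>  V_1 = 0.9091 V
Part 1:
  Read off the nodal solution: V_1 = 0.9091 V
Part 2:
  I_R1 = (V_0 - V_1)/R1 = (10 - 0.9091)/200 = 0.04545 A
  Magnitude: I_R1 = 0.04545 A
Part 3:
  I_R2 = (V_1 - V_2)/R2 = (0.9091 - 0)/20 = 0.04545 A
  P_R2 = I_R2² × R2 = (0.04545)² × 20 = 0.04132 W
Part 4:
  Power in each resistor, P = (ΔV)²/R:
    P_R1 = (10 - 0.9091)²/200 = 0.4132 W
    P_R2 = (0.9091 - 0)²/20 = 0.04132 W
  P_total = P_R1 + P_R2 = 0.4545 W

Final answers:
1. V_1 = 0.9091 V
2. I_R1 = 0.04545 A
3. P_R2 = 0.04132 W
4. P_total = 0.4545 W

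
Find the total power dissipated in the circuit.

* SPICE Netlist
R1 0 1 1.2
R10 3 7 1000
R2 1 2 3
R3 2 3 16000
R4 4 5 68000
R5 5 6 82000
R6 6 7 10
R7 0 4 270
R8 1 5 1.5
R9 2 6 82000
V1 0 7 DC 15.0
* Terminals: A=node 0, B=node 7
Nodal analysis, taking node 7 as the 0 V reference.
Source V1 fixes V_0 = 15 V.
KCL at each unknown node (sum of currents leaving = 0; resistances in Ω):
  Node 1: (V_1 - 15)/1.2 + (V_1 - V_2)/3 + (V_1 - V_5)/1.5 = 0
  Node 2: (V_2 - V_1)/3 + (V_2 - V_3)/16000 + (V_2 - V_6)/82000 = 0
  Node 3: (V_3 - V_2)/16000 + (V_3 - 0)/1000 = 0
  Node 4: (V_4 - V_5)/68000 + (V_4 - 15)/270 = 0
  Node 5: (V_5 - V_4)/68000 + (V_5 - V_6)/82000 + (V_5 - V_1)/1.5 = 0
  Node 6: (V_6 - V_5)/82000 + (V_6 - 0)/10 + (V_6 - V_2)/82000 = 0
Collecting terms (coefficients in siemens):
  1.833·V_1 - 0.3333·V_2 - 0.6667·V_5 = 12.5
  0.3334·V_2 - 0.3333·V_1 - 0.0000625·V_3 - 0.0000122·V_6 = 0
  0.001063·V_3 - 0.0000625·V_2 = 0
  0.003718·V_4 - 0.00001471·V_5 = 0.05556
  0.6667·V_5 - 0.6667·V_1 - 0.00001471·V_4 - 0.0000122·V_6 = 0
  0.1·V_6 - 0.0000122·V_2 - 0.0000122·V_5 = 0
Solving these 6 simultaneous equations (Gaussian elimination) gives:
  V_1 = 15 V, V_2 = 15 V, V_3 = 0.8821 V, V_4 = 15 V
  V_5 = 15 V, V_6 = 0.003657 V
Power in each resistor, P = (ΔV)²/R:
  P_R1 = (15 - 15)²/1.2 = 0.000001868 W
  P_R2 = (15 - 15)²/3 = 0.000003402 W
  P_R3 = (15 - 0.8821)²/16000 = 0.01245 W
  P_R4 = (15 - 15)²/68000 = 0.00000000004579 W
  P_R5 = (15 - 0.003657)²/82000 = 0.002742 W
  P_R6 = (0.003657 - 0)²/10 = 0.000001337 W
  P_R7 = (15 - 15)²/270 = 0.0000000000001818 W
  P_R8 = (15 - 15)²/1.5 = 0.00000005014 W
  P_R9 = (15 - 0.003657)²/82000 = 0.002741 W
  P_R10 = (0.8821 - 0)²/1000 = 0.0007781 W
P_total = P_R1 + P_R2 + P_R3 + P_R4 + P_R5 + P_R6 + P_R7 + P_R8 + P_R9 + P_R10 = 0.01872 W

Final answer: 0.01872 W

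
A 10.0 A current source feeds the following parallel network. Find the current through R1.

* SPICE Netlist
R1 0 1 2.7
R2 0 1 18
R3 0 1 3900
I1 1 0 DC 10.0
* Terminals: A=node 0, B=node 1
All resistors sit directly between nodes 0 and 1, so they are in parallel and share one voltage V; the full source current 10 A splits among them.
1/R_par = 1/2.7 + 1/18 + 1/3900 = 0.4262 S  =>  R_par = 2.346 Ω
V = I × R_par = 10 × 2.346 = 23.46 V
I_R1 = V/R1 = 23.46/2.7 = 8.69 A

Final answer: 8.69 A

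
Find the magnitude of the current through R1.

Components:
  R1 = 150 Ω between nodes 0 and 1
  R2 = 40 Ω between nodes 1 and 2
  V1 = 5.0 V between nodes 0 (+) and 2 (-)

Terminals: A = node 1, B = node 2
Nodal analysis, taking node 2 as the 0 V reference.
Source V1 fixes V_0 = 5 V.
KCL at each unknown node (sum of currents leaving = 0; resistances in Ω):
  Node 1: (V_1 - 5)/150 + (V_1 - 0)/40 = 0
Collecting terms: 0.03167 × V_1 = 0.03333  =>  V_1 = 1.053 V
I_R1 = (V_0 - V_1)/R1 = (5 - 1.053)/150 = 0.02632 A
|I_R1| = 0.02632 A

Final answer: |I_R1| = 0.02632 A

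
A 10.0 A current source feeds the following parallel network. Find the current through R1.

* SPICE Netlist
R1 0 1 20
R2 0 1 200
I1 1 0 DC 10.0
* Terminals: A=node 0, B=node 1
All resistors sit directly between nodes 0 and 1, so they are in parallel and share one voltage V; the full source current 10 A splits among them.
1/R_par = 1/20 + 1/200 = 0.055 S  =>  R_par = 18.18 Ω
V = I × R_par = 10 × 18.18 = 181.8 V
I_R1 = V/R1 = 181.8/20 = 9.091 A

Final answer: 9.091 A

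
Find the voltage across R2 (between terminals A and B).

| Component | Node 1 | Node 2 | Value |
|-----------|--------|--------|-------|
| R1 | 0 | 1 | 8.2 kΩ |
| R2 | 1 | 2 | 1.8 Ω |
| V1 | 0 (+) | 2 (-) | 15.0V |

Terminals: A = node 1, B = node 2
R1 and R2 are in series across V1 (node 0 → node 1 → node 2), and the output A–B is taken across R2, so this is a voltage divider.
Series current: I = V1/(R1 + R2) = 15/(8200 + 1.8) = 15/8202 = 0.001829 A
V_R2 = I × R2 = V1 × R2/(R1 + R2) = 15 × 1.8/8202 = 0.003292 V

Final answer: 0.003292 V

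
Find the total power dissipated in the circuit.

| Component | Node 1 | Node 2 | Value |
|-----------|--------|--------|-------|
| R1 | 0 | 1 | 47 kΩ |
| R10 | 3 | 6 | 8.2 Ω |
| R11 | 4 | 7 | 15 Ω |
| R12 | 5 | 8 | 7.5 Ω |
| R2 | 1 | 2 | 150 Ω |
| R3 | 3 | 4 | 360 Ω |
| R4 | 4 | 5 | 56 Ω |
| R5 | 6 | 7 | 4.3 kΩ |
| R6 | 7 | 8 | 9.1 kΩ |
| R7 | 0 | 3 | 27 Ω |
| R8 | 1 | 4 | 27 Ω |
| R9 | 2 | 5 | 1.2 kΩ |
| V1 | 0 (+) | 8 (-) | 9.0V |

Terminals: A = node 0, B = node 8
Nodal analysis, taking node 8 as the 0 V reference.
Source V1 fixes V_0 = 9 V.
KCL at each unknown node (sum of currents leaving = 0; resistances in Ω):
  Node 1: (V_1 - 9)/47000 + (V_1 - V_2)/150 + (V_1 - V_4)/27 = 0
  Node 2: (V_2 - V_1)/150 + (V_2 - V_5)/1200 = 0
  Node 3: (V_3 - V_4)/360 + (V_3 - 9)/27 + (V_3 - V_6)/8.2 = 0
  Node 4: (V_4 - V_3)/360 + (V_4 - V_5)/56 + (V_4 - V_1)/27 + (V_4 - V_7)/15 = 0
  Node 5: (V_5 - V_4)/56 + (V_5 - V_2)/1200 + (V_5 - 0)/7.5 = 0
  Node 6: (V_6 - V_7)/4300 + (V_6 - V_3)/8.2 = 0
  Node 7: (V_7 - V_6)/4300 + (V_7 - 0)/9100 + (V_7 - V_4)/15 = 0
Collecting terms (coefficients in siemens):
  0.04372·V_1 - 0.006667·V_2 - 0.03704·V_4 = 0.0001915
  0.0075·V_2 - 0.006667·V_1 - 0.0008333·V_5 = 0
  0.1618·V_3 - 0.002778·V_4 - 0.122·V_6 = 0.3333
  0.1243·V_4 - 0.03704·V_1 - 0.002778·V_3 - 0.01786·V_5 - 0.06667·V_7 = 0
  0.152·V_5 - 0.0008333·V_2 - 0.01786·V_4 = 0
  0.1222·V_6 - 0.122·V_3 - 0.0002326·V_7 = 0
  0.06701·V_7 - 0.06667·V_4 - 0.0002326·V_6 = 0
Solving these 7 simultaneous equations (Gaussian elimination) gives:
  V_1 = 1.294 V, V_2 = 1.168 V, V_3 = 8.422 V, V_4 = 1.313 V
  V_5 = 0.1606 V, V_6 = 8.409 V, V_7 = 1.335 V
Power in each resistor, P = (ΔV)²/R:
  P_R1 = (9 - 1.294)²/47000 = 0.001263 W
  P_R2 = (1.294 - 1.168)²/150 = 0.0001058 W
  P_R3 = (8.422 - 1.313)²/360 = 0.1404 W
  P_R4 = (1.313 - 0.1606)²/56 = 0.0237 W
  P_R5 = (8.409 - 1.335)²/4300 = 0.01164 W
  P_R6 = (1.335 - 0)²/9100 = 0.0001959 W
  P_R7 = (9 - 8.422)²/27 = 0.01236 W
  P_R8 = (1.294 - 1.313)²/27 = 0.00001233 W
  P_R9 = (1.168 - 0.1606)²/1200 = 0.0008464 W
  P_R10 = (8.422 - 8.409)²/8.2 = 0.00002219 W
  P_R11 = (1.313 - 1.335)²/15 = 0.00003368 W
  P_R12 = (0.1606 - 0)²/7.5 = 0.003438 W
P_total = P_R1 + P_R2 + P_R3 + P_R4 + P_R5 + P_R6 + P_R7 + P_R8 + P_R9 + P_R10 + P_R11 + P_R12 = 0.194 W

Final answer: 0.194 W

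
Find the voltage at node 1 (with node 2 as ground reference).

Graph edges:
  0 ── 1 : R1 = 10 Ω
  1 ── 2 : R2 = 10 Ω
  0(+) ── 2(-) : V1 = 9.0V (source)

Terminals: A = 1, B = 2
Nodal analysis, taking node 2 as the 0 V reference.
Source V1 fixes V_0 = 9 V.
KCL at each unknown node (sum of currents leaving = 0; resistances in Ω):
  Node 1: (V_1 - 9)/10 + (V_1 - 0)/10 = 0
Collecting terms: 0.2 × V_1 = 0.9  =>  V_1 = 4.5 V
The requested potential is V_1 = 4.5 V.

Final answer: V_1 = 4.5 V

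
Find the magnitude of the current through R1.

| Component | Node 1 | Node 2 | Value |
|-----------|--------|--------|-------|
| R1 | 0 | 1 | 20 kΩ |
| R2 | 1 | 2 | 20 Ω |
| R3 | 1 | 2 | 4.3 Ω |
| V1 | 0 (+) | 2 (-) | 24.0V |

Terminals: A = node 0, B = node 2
Nodal analysis, taking node 2 as the 0 V reference.
Source V1 fixes V_0 = 24 V.
KCL at each unknown node (sum of currents leaving = 0; resistances in Ω):
  Node 1: (V_1 - 24)/20000 + (V_1 - 0)/20 + (V_1 - 0)/4.3 = 0
Collecting terms: 0.2826 × V_1 = 0.0012  =>  V_1 = 0.004246 V
I_R1 = (V_0 - V_1)/R1 = (24 - 0.004246)/20000 = 0.0012 A
|I_R1| = 0.0012 A

Final answer: |I_R1| = 0.0012 A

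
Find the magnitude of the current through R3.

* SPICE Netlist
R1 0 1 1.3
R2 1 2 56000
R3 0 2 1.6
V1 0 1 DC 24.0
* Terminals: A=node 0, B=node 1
Nodal analysis, taking node 1 as the 0 V reference.
Source V1 fixes V_0 = 24 V.
KCL at each unknown node (sum of currents leaving = 0; resistances in Ω):
  Node 2: (V_2 - 0)/56000 + (V_2 - 24)/1.6 = 0
Collecting terms: 0.625 × V_2 = 15  =>  V_2 = 24 V
I_R3 = (V_0 - V_2)/R3 = (24 - 24)/1.6 = 0.0004286 A
|I_R3| = 0.0004286 A

Final answer: |I_R3| = 0.0004286 A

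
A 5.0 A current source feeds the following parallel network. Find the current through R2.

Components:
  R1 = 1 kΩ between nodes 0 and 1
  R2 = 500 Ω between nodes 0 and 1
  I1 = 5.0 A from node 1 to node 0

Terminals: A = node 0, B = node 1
All resistors sit directly between nodes 0 and 1, so they are in parallel and share one voltage V; the full source current 5 A splits among them.
1/R_par = 1/1000 + 1/500 = 0.003 S  =>  R_par = 333.3 Ω
V = I × R_par = 5 × 333.3 = 1667 V
I_R2 = V/R2 = 1667/500 = 3.333 A

Final answer: 3.333 A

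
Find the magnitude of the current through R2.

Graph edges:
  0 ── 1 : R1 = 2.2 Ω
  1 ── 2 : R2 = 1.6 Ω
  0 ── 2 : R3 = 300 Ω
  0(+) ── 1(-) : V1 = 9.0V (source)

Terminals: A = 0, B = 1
Nodal analysis, taking node 1 as the 0 V reference.
Source V1 fixes V_0 = 9 V.
KCL at each unknown node (sum of currents leaving = 0; resistances in Ω):
  Node 2: (V_2 - 0)/1.6 + (V_2 - 9)/300 = 0
Collecting terms: 0.6283 × V_2 = 0.03  =>  V_2 = 0.04775 V
I_R2 = (V_1 - V_2)/R2 = (0 - 0.04775)/1.6 = -0.02984 A
|I_R2| = 0.02984 A

Final answer: |I_R2| = 0.02984 A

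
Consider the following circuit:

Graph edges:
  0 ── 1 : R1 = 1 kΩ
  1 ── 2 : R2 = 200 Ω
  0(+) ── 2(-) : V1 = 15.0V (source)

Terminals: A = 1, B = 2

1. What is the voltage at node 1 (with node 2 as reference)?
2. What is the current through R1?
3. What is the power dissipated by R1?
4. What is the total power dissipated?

Nodal analysis, taking node 2 as the 0 V reference.
Source V1 fixes V_0 = 15 V.
KCL at each unknown node (sum of currents leaving = 0; resistances in Ω):
  Node 1: (V_1 - 15)/1000 + (V_1 - 0)/200 = 0
Collecting terms: 0.006 × V_1 = 0.015  =>  V_1 = 2.5 V
Part 1:
  Read off the nodal solution: V_1 = 2.5 V
Part 2:
  I_R1 = (V_0 - V_1)/R1 = (15 - 2.5)/1000 = 0.0125 A
  Magnitude: I_R1 = 0.0125 A
Part 3:
  I_R1 = (V_0 - V_1)/R1 = (15 - 2.5)/1000 = 0.0125 A
  P_R1 = I_R1² × R1 = (0.0125)² × 1000 = 0.1562 W
Part 4:
  Power in each resistor, P = (ΔV)²/R:
    P_R1 = (15 - 2.5)²/1000 = 0.1562 W
    P_R2 = (2.5 - 0)²/200 = 0.03125 W
  P_total = P_R1 + P_R2 = 0.1875 W

Final answers:
1. V_1 = 2.5 V
2. I_R1 = 0.0125 A
3. P_R1 = 0.1562 W
4. P_total = 0.1875 W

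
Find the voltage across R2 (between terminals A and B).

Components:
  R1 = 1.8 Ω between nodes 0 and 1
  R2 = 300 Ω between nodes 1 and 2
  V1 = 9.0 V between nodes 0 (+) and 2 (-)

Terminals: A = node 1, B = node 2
R1 and R2 are in series across V1 (node 0 → node 1 → node 2), and the output A–B is taken across R2, so this is a voltage divider.
Series current: I = V1/(R1 + R2) = 9/(1.8 + 300) = 9/301.8 = 0.02982 A
V_R2 = I × R2 = V1 × R2/(R1 + R2) = 9 × 300/301.8 = 8.946 V

Final answer: 8.946 V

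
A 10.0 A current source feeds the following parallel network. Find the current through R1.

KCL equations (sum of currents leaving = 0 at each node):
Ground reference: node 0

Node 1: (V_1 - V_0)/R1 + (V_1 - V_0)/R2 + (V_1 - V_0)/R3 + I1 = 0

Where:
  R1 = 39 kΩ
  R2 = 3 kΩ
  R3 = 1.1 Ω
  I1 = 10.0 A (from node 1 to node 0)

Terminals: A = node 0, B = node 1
All resistors sit directly between nodes 0 and 1, so they are in parallel and share one voltage V; the full source current 10 A splits among them.
1/R_par = 1/39000 + 1/3000 + 1/1.1 = 0.9094 S  =>  R_par = 1.1 Ω
V = I × R_par = 10 × 1.1 = 11 V
I_R1 = V/R1 = 11/39000 = 0.0002819 A

Final answer: 0.0002819 A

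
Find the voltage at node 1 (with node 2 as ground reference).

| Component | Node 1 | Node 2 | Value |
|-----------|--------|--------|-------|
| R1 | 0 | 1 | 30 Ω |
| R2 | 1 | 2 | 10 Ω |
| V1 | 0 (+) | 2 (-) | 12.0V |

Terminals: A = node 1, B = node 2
Nodal analysis, taking node 2 as the 0 V reference.
Source V1 fixes V_0 = 12 V.
KCL at each unknown node (sum of currents leaving = 0; resistances in Ω):
  Node 1: (V_1 - 12)/30 + (V_1 - 0)/10 = 0
Collecting terms: 0.1333 × V_1 = 0.4  =>  V_1 = 3 V
The requested potential is V_1 = 3 V.

Final answer: V_1 = 3 V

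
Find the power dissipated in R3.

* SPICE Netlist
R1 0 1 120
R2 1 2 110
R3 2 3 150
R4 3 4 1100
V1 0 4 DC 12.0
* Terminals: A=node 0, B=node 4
Nodal analysis, taking node 4 as the 0 V reference.
Source V1 fixes V_0 = 12 V.
KCL at each unknown node (sum of currents leaving = 0; resistances in Ω):
  Node 1: (V_1 - 12)/120 + (V_1 - V_2)/110 = 0
  Node 2: (V_2 - V_1)/110 + (V_2 - V_3)/150 = 0
  Node 3: (V_3 - V_2)/150 + (V_3 - 0)/1100 = 0
Collecting terms (coefficients in siemens):
  0.01742·V_1 - 0.009091·V_2 = 0.1
  0.01576·V_2 - 0.009091·V_1 - 0.006667·V_3 = 0
  0.007576·V_3 - 0.006667·V_2 = 0
Solving these 3 simultaneous equations (Gaussian elimination) gives:
  V_1 = 11.03 V, V_2 = 10.14 V, V_3 = 8.919 V
I_R3 = (V_2 - V_3)/R3 = (10.14 - 8.919)/150 = 0.008108 A
P_R3 = I_R3² × R3 = (0.008108)² × 150 = 0.009861 W

Final answer: 0.009861 W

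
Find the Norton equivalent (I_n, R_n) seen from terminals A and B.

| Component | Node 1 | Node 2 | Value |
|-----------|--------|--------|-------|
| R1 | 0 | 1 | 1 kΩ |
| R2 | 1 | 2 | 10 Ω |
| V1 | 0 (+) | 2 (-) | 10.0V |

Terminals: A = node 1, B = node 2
Find the Thévenin equivalent first; then I_n = V_th/R_th and R_n = R_th.
Step 1 — V_th is the open-circuit voltage V_A - V_B (nothing connected across the terminals).
Nodal analysis, taking node 2 as the 0 V reference.
Source V1 fixes V_0 = 10 V.
KCL at each unknown node (sum of currents leaving = 0; resistances in Ω):
  Node 1: (V_1 - 10)/1000 + (V_1 - 0)/10 = 0
Collecting terms: 0.101 × V_1 = 0.01  =>  V_1 = 0.09901 V
V_th = V_1 - V_2 = 0.09901 - 0 = 0.09901 V
Step 2 — R_th: zero the source — replace V1 by a short circuit (node 2 merges into node 0) — and find the resistance seen between A (node 1) and B (node 0).
Reduce the network between node 1 (A) and node 0 (B) by series/parallel combination:
  Rp1 = R1 ‖ R2 (parallel, both between nodes 0 and 1) = 1/(1/1000 + 1/10) = 9.901 Ω
R_th = 9.901 Ω
I_n = V_th/R_th = 0.09901/9.901 = 0.01 A, and R_n = R_th = 9.901 Ω

Final answer: I_n = 0.01 A, R_n = 9.901 Ω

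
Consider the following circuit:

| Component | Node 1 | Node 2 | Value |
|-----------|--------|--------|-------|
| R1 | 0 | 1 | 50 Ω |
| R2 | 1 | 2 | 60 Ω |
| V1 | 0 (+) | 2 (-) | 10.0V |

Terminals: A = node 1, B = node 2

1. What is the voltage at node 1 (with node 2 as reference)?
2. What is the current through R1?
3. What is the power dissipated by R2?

Nodal analysis, taking node 2 as the 0 V reference.
Source V1 fixes V_0 = 10 V.
KCL at each unknown node (sum of currents leaving = 0; resistances in Ω):
  Node 1: (V_1 - 10)/50 + (V_1 - 0)/60 = 0
Collecting terms: 0.03667 × V_1 = 0.2  =>  V_1 = 5.455 V
Part 1:
  Read off the nodal solution: V_1 = 5.455 V
Part 2:
  I_R1 = (V_0 - V_1)/R1 = (10 - 5.455)/50 = 0.09091 A
  Magnitude: I_R1 = 0.09091 A
Part 3:
  I_R2 = (V_1 - V_2)/R2 = (5.455 - 0)/60 = 0.09091 A
  P_R2 = I_R2² × R2 = (0.09091)² × 60 = 0.4959 W

Final answers:
1. V_1 = 5.455 V
2. I_R1 = 0.09091 A
3. P_R2 = 0.4959 W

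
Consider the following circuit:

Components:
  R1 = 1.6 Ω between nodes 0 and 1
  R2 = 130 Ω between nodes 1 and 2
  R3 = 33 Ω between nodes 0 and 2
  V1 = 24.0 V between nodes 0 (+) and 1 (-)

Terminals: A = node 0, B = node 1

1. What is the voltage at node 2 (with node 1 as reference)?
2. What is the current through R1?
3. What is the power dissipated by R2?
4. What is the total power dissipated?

Nodal analysis, taking node 1 as the 0 V reference.
Source V1 fixes V_0 = 24 V.
KCL at each unknown node (sum of currents leaving = 0; resistances in Ω):
  Node 2: (V_2 - 0)/130 + (V_2 - 24)/33 = 0
Collecting terms: 0.038 × V_2 = 0.7273  =>  V_2 = 19.14 V
Part 1:
  Read off the nodal solution: V_2 = 19.14 V
Part 2:
  I_R1 = (V_0 - V_1)/R1 = (24 - 0)/1.6 = 15 A
  Magnitude: I_R1 = 15 A
Part 3:
  I_R2 = (V_1 - V_2)/R2 = (0 - 19.14)/130 = -0.1472 A
  P_R2 = I_R2² × R2 = (-0.1472)² × 130 = 2.818 W
Part 4:
  Power in each resistor, P = (ΔV)²/R:
    P_R1 = (24 - 0)²/1.6 = 360 W
    P_R2 = (0 - 19.14)²/130 = 2.818 W
    P_R3 = (24 - 19.14)²/33 = 0.7154 W
  P_total = P_R1 + P_R2 + P_R3 = 363.5 W

Final answers:
1. V_2 = 19.14 V
2. I_R1 = 15 A
3. P_R2 = 2.818 W
4. P_total = 363.5 W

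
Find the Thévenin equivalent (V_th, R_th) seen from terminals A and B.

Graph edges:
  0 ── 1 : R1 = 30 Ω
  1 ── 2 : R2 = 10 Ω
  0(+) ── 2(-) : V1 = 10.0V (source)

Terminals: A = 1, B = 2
Step 1 — V_th is the open-circuit voltage V_A - V_B (nothing connected across the terminals).
Nodal analysis, taking node 2 as the 0 V reference.
Source V1 fixes V_0 = 10 V.
KCL at each unknown node (sum of currents leaving = 0; resistances in Ω):
  Node 1: (V_1 - 10)/30 + (V_1 - 0)/10 = 0
Collecting terms: 0.1333 × V_1 = 0.3333  =>  V_1 = 2.5 V
V_th = V_1 - V_2 = 2.5 - 0 = 2.5 V
Step 2 — R_th: zero the source — replace V1 by a short circuit (node 2 merges into node 0) — and find the resistance seen between A (node 1) and B (node 0).
Reduce the network between node 1 (A) and node 0 (B) by series/parallel combination:
  Rp1 = R1 ‖ R2 (parallel, both between nodes 0 and 1) = 1/(1/30 + 1/10) = 7.5 Ω
R_th = 7.5 Ω

Final answer: V_th = 2.5 V, R_th = 7.5 Ω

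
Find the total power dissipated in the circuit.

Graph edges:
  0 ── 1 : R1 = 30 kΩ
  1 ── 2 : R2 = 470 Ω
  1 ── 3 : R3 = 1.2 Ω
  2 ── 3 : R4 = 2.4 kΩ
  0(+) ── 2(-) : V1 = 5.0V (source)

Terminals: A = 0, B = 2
Nodal analysis, taking node 2 as the 0 V reference.
Source V1 fixes V_0 = 5 V.
KCL at each unknown node (sum of currents leaving = 0; resistances in Ω):
  Node 1: (V_1 - 5)/30000 + (V_1 - 0)/470 + (V_1 - V_3)/1.2 = 0
  Node 3: (V_3 - V_1)/1.2 + (V_3 - 0)/2400 = 0
Collecting terms (coefficients in siemens):
  0.8355·V_1 - 0.8333·V_3 = 0.0001667
  0.8337·V_3 - 0.8333·V_1 = 0
Determinant D = (0.8355)(0.8337) - (-0.8333)(-0.8333) = 0.002149
V_1 = [(0.0001667)(0.8337) - (-0.8333)(0)]/D = 0.06466 V
V_3 = [(0.8355)(0) - (0.0001667)(-0.8333)]/D = 0.06463 V
Power in each resistor, P = (ΔV)²/R:
  P_R1 = (5 - 0.06466)²/30000 = 0.0008119 W
  P_R2 = (0.06466 - 0)²/470 = 0.000008896 W
  P_R3 = (0.06466 - 0.06463)²/1.2 = 0.0000000008702 W
  P_R4 = (0 - 0.06463)²/2400 = 0.00000174 W
P_total = P_R1 + P_R2 + P_R3 + P_R4 = 0.0008226 W

Final answer: 0.0008226 W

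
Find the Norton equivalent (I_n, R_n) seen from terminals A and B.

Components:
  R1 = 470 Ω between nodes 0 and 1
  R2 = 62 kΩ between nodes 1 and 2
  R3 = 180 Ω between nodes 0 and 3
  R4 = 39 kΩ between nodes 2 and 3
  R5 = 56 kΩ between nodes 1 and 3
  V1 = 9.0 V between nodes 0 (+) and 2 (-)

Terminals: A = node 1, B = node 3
Find the Thévenin equivalent first; then I_n = V_th/R_th and R_n = R_th.
Step 1 — V_th is the open-circuit voltage V_A - V_B (nothing connected across the terminals).
Nodal analysis, taking node 2 as the 0 V reference.
Source V1 fixes V_0 = 9 V.
KCL at each unknown node (sum of currents leaving = 0; resistances in Ω):
  Node 1: (V_1 - 9)/470 + (V_1 - 0)/62000 + (V_1 - V_3)/56000 = 0
  Node 3: (V_3 - 9)/180 + (V_3 - 0)/39000 + (V_3 - V_1)/56000 = 0
Collecting terms (coefficients in siemens):
  0.002162·V_1 - 0.00001786·V_3 = 0.01915
  0.005599·V_3 - 0.00001786·V_1 = 0.05
Determinant D = (0.002162)(0.005599) - (-0.00001786)(-0.00001786) = 0.0000121
V_1 = [(0.01915)(0.005599) - (-0.00001786)(0.05)]/D = 8.933 V
V_3 = [(0.002162)(0.05) - (0.01915)(-0.00001786)]/D = 8.959 V
V_th = V_1 - V_3 = 8.933 - 8.959 = -0.02606 V
Step 2 — R_th: zero the source — replace V1 by a short circuit (node 2 merges into node 0) — and find the resistance seen between A (node 1) and B (node 3).
Reduce the network between node 1 (A) and node 3 (B) by series/parallel combination:
  Rp1 = R1 ‖ R2 (parallel, both between nodes 0 and 1) = 1/(1/470 + 1/62000) = 466.5 Ω
  Rp2 = R3 ‖ R4 (parallel, both between nodes 0 and 3) = 1/(1/180 + 1/39000) = 179.2 Ω
  Rs1 = Rp1 + Rp2 (series, joined only at node 0) = 466.5 + 179.2 = 645.6 Ω
  Rp3 = R5 ‖ Rs1 (parallel, both between nodes 1 and 3) = 1/(1/56000 + 1/645.6) = 638.3 Ω
R_th = 638.3 Ω
I_n = V_th/R_th = -0.02606/638.3 = -0.00004084 A, and R_n = R_th = 638.3 Ω

Final answer: I_n = -4.084e-05 A, R_n = 638.3 Ω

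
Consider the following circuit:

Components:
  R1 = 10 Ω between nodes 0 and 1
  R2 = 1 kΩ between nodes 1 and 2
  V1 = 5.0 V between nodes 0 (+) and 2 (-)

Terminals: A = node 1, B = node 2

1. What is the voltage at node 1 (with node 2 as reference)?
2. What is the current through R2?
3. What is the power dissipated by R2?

Nodal analysis, taking node 2 as the 0 V reference.
Source V1 fixes V_0 = 5 V.
KCL at each unknown node (sum of currents leaving = 0; resistances in Ω):
  Node 1: (V_1 - 5)/10 + (V_1 - 0)/1000 = 0
Collecting terms: 0.101 × V_1 = 0.5  =>  V_1 = 4.95 V
Part 1:
  Read off the nodal solution: V_1 = 4.95 V
Part 2:
  I_R2 = (V_1 - V_2)/R2 = (4.95 - 0)/1000 = 0.00495 A
  Magnitude: I_R2 = 0.00495 A
Part 3:
  I_R2 = (V_1 - V_2)/R2 = (4.95 - 0)/1000 = 0.00495 A
  P_R2 = I_R2² × R2 = (0.00495)² × 1000 = 0.02451 W

Final answers:
1. V_1 = 4.95 V
2. I_R2 = 0.00495 A
3. P_R2 = 0.02451 W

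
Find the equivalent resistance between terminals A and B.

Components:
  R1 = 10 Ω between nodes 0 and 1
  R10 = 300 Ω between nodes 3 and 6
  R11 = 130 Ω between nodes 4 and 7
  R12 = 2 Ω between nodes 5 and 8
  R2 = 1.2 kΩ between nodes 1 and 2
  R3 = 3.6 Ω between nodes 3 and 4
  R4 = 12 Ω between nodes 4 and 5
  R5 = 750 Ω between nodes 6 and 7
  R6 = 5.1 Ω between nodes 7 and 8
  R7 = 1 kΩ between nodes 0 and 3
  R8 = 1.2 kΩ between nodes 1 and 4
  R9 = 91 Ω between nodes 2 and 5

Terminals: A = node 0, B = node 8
The network is not a plain series/parallel combination. Inject a 1 A test current into terminal A (node 0) and return it from terminal B (node 8); then R_eq = V_A / (1 A).
Nodal analysis, taking node 8 as the 0 V reference.
Current source I_test pushes 1 A into node 0 and draws it out of node 8.
KCL at each unknown node (sum of currents leaving = 0; resistances in Ω):
  Node 0: (V_0 - V_1)/10 + (V_0 - V_3)/1000 - 1 = 0
  Node 1: (V_1 - V_0)/10 + (V_1 - V_2)/1200 + (V_1 - V_4)/1200 = 0
  Node 2: (V_2 - V_1)/1200 + (V_2 - V_5)/91 = 0
  Node 3: (V_3 - V_0)/1000 + (V_3 - V_4)/3.6 + (V_3 - V_6)/300 = 0
  Node 4: (V_4 - V_1)/1200 + (V_4 - V_3)/3.6 + (V_4 - V_5)/12 + (V_4 - V_7)/130 = 0
  Node 5: (V_5 - V_2)/91 + (V_5 - V_4)/12 + (V_5 - 0)/2 = 0
  Node 6: (V_6 - V_3)/300 + (V_6 - V_7)/750 = 0
  Node 7: (V_7 - V_4)/130 + (V_7 - V_6)/750 + (V_7 - 0)/5.1 = 0
Collecting terms (coefficients in siemens):
  0.101·V_0 - 0.1·V_1 - 0.001·V_3 = 1
  0.1017·V_1 - 0.1·V_0 - 0.0008333·V_2 - 0.0008333·V_4 = 0
  0.01182·V_2 - 0.0008333·V_1 - 0.01099·V_5 = 0
  0.2821·V_3 - 0.001·V_0 - 0.2778·V_4 - 0.003333·V_6 = 0
  0.3696·V_4 - 0.0008333·V_1 - 0.2778·V_3 - 0.08333·V_5 - 0.007692·V_7 = 0
  0.5943·V_5 - 0.01099·V_2 - 0.08333·V_4 = 0
  0.004667·V_6 - 0.003333·V_3 - 0.001333·V_7 = 0
  0.2051·V_7 - 0.007692·V_4 - 0.001333·V_6 = 0
Solving these 8 simultaneous equations (Gaussian elimination) gives:
  V_0 = 394.9 V, V_1 = 388.7 V, V_2 = 29.11 V, V_3 = 10.66 V
  V_4 = 9.308 V, V_5 = 1.843 V, V_6 = 7.725 V, V_7 = 0.3993 V
R_eq = V_0 / 1 A = 394.9 Ω

Final answer: 394.9 Ω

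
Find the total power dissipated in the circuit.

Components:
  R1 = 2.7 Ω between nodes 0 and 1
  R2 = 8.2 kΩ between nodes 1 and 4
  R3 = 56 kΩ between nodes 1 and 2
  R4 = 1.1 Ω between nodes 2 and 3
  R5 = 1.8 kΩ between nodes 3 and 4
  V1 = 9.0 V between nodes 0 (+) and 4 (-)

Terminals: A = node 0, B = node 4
Nodal analysis, taking node 4 as the 0 V reference.
Source V1 fixes V_0 = 9 V.
KCL at each unknown node (sum of currents leaving = 0; resistances in Ω):
  Node 1: (V_1 - 9)/2.7 + (V_1 - 0)/8200 + (V_1 - V_2)/56000 = 0
  Node 2: (V_2 - V_1)/56000 + (V_2 - V_3)/1.1 = 0
  Node 3: (V_3 - V_2)/1.1 + (V_3 - 0)/1800 = 0
Collecting terms (coefficients in siemens):
  0.3705·V_1 - 0.00001786·V_2 = 3.333
  0.9091·V_2 - 0.00001786·V_1 - 0.9091·V_3 = 0
  0.9096·V_3 - 0.9091·V_2 = 0
Solving these 3 simultaneous equations (Gaussian elimination) gives:
  V_1 = 8.997 V, V_2 = 0.2803 V, V_3 = 0.2802 V
Power in each resistor, P = (ΔV)²/R:
  P_R1 = (9 - 8.997)²/2.7 = 0.000004238 W
  P_R2 = (8.997 - 0)²/8200 = 0.009871 W
  P_R3 = (8.997 - 0.2803)²/56000 = 0.001357 W
  P_R4 = (0.2803 - 0.2802)²/1.1 = 0.00000002665 W
  P_R5 = (0.2802 - 0)²/1800 = 0.00004361 W
P_total = P_R1 + P_R2 + P_R3 + P_R4 + P_R5 = 0.01128 W

Final answer: 0.01128 W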